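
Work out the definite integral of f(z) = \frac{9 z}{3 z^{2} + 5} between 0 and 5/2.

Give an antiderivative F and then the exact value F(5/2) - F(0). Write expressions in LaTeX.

f matches the chain-rule pattern g'(h)*h' with inner function h(z) = 3 z^{2} + 5; substituting u = h(z) collapses the integral.
F(z) = \frac{3 \log{\left(3 z^{2} + 5 \right)}}{2} is an antiderivative of f.
Check: d/dz[\frac{3 \log{\left(3 z^{2} + 5 \right)}}{2}] = \frac{9 z}{3 z^{2} + 5} = f(z).
F(5/2) = \frac{3 \log{\left(\frac{95}{4} \right)}}{2}; F(0) = \frac{3 \log{\left(5 \right)}}{2}.
Integral = F(5/2) - F(0) = - \frac{3 \log{\left(5 \right)}}{2} + \frac{3 \log{\left(\frac{95}{4} \right)}}{2}.

Antiderivative: F(z) = \frac{3 \log{\left(3 z^{2} + 5 \right)}}{2}; value = - \frac{3 \log{\left(5 \right)}}{2} + \frac{3 \log{\left(\frac{95}{4} \right)}}{2}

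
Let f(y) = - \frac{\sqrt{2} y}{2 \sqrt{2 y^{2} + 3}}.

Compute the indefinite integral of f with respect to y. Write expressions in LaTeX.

f matches the chain-rule pattern g'(h)*h' with inner function h(y) = y^{2} + \frac{3}{2}; substituting u = h(y) collapses the integral.
Check: d/dy[- \frac{\sqrt{2} \sqrt{2 y^{2} + 3}}{4}] = - \frac{\sqrt{2} y}{2 \sqrt{2 y^{2} + 3}} = f(y).

F(y) = - \frac{\sqrt{2} \sqrt{2 y^{2} + 3}}{4} + C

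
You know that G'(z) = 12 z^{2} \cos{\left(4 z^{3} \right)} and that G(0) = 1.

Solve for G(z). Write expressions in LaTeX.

G'(z) matches the chain-rule pattern g'(h)*h' with inner function h(z) = 4 z^{3}; substituting u = h(z) collapses the integral.
A general antiderivative is \sin{\left(4 z^{3} \right)} + C.
The condition gives C = 1 - (0) = 1.
So G(z) = \sin{\left(4 z^{3} \right)} + 1.
Check: d/dz[\sin{\left(4 z^{3} \right)} + 1] = 12 z^{2} \cos{\left(4 z^{3} \right)} = G'(z).

G(z) = \sin{\left(4 z^{3} \right)} + 1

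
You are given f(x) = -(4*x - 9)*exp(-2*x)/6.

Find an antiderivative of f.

An antiderivative is F(x) = (4*x - 7)*exp(-2*x)/12.

Recognize the product-rule pattern: f = u'v + uv' with u = x/3 - 7/12, v = exp(-2*x), so integration by parts undoes it.
Check: d/dx[(4*x - 7)*exp(-2*x)/12] = (9 - 4*x)*exp(-2*x)/6, which equals f(x).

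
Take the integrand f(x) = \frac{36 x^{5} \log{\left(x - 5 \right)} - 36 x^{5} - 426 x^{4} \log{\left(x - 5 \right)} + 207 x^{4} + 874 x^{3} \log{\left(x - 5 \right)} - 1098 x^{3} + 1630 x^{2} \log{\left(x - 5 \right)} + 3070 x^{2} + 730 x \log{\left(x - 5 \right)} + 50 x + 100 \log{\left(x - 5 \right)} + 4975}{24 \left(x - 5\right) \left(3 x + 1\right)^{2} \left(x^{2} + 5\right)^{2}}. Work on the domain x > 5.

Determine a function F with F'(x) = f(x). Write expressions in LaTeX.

Check any antiderivative F(x) by computing F'(x) and comparing it with f(x).
Check: d/dx[- \frac{2 x}{9 x^{3} + 3 x^{2} + 45 x + 15} - \frac{x \log{\left(x - 5 \right)}}{6 x^{2} + 30} + \frac{5}{6 x^{3} + 2 x^{2} + 30 x + 10} + \frac{5 \log{\left(x - 5 \right)}}{8 x^{2} + 40}] = \frac{36 x^{5} \log{\left(x - 5 \right)} - 36 x^{5} - 426 x^{4} \log{\left(x - 5 \right)} + 207 x^{4} + 874 x^{3} \log{\left(x - 5 \right)} - 1098 x^{3} + 1630 x^{2} \log{\left(x - 5 \right)} + 3070 x^{2} + 730 x \log{\left(x - 5 \right)} + 50 x + 100 \log{\left(x - 5 \right)} + 4975}{216 x^{7} - 936 x^{6} + 1464 x^{5} - 9480 x^{4} - 1560 x^{3} - 24600 x^{2} - 17400 x - 3000}, which equals f(x).

An antiderivative is F(x) = - \frac{2 x}{9 x^{3} + 3 x^{2} + 45 x + 15} - \frac{x \log{\left(x - 5 \right)}}{6 x^{2} + 30} + \frac{5}{6 x^{3} + 2 x^{2} + 30 x + 10} + \frac{5 \log{\left(x - 5 \right)}}{8 x^{2} + 40}.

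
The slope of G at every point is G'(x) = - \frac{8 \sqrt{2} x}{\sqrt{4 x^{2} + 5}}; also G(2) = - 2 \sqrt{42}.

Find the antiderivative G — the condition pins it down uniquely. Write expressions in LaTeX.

G'(x) matches the chain-rule pattern g'(h)*h' with inner function h(x) = 2 x^{2} + \frac{5}{2}; substituting u = h(x) collapses the integral.
A general antiderivative is - 4 \sqrt{2 x^{2} + \frac{5}{2}} + C.
The condition gives C = - 2 \sqrt{42} - (- 2 \sqrt{42}) = 0.
So G(x) = - 2 \sqrt{2} \sqrt{4 x^{2} + 5}.
Check: d/dx[- 2 \sqrt{2} \sqrt{4 x^{2} + 5}] = - \frac{8 \sqrt{2} x}{\sqrt{4 x^{2} + 5}} = G'(x).

G(x) = - 2 \sqrt{2} \sqrt{4 x^{2} + 5}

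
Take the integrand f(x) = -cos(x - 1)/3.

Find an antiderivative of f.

An antiderivative is F(x) = -sin(x - 1)/3.

Differentiate the proposed F(x) back; it has to land on f(x) exactly.
Check: d/dx[-sin(x - 1)/3] = -cos(x - 1)/3 = f(x).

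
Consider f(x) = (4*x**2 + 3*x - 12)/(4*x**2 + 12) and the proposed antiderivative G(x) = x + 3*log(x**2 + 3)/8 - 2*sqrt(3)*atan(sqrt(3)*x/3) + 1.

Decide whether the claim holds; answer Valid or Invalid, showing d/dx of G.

Valid - the claim checks out under differentiation.

d/dx[G] = (4*x**2 + 3*x - 12)/(4*x**2 + 12)
This equals f(x) exactly, so the claim holds.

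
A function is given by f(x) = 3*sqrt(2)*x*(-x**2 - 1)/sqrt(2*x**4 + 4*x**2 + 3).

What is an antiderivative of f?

The substitution u = x**4 + 2*x**2 + 3/2 works: f is exactly (dF/du)*(du/dx) for that inner function.
Check: d/dx[-3*sqrt(2)*sqrt(2*x**4 + 4*x**2 + 3)/4] = (-3*sqrt(2)*x**3 - 3*sqrt(2)*x)/sqrt(2*x**4 + 4*x**2 + 3), which equals f(x).

An antiderivative is F(x) = -3*sqrt(2)*sqrt(2*x**4 + 4*x**2 + 3)/4.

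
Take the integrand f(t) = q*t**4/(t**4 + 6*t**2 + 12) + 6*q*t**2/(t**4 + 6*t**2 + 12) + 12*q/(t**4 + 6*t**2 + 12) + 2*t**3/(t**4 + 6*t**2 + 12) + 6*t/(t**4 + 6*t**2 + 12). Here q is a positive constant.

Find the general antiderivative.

Integrate term by term and add the pieces.
Check: d/dt[q*t + log(t**4/3 + 2*t**2 + 4)/2] = (q*t**4 + 6*q*t**2 + 12*q + 2*t**3 + 6*t)/(t**4 + 6*t**2 + 12), which equals f(t).

F(t) = q*t + log(t**4/3 + 2*t**2 + 4)/2 + C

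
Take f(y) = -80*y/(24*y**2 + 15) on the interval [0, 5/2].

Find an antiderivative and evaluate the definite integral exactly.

The substitution u = 4*y**2 + 5/2 works: f is exactly (dF/du)*(du/dy) for that inner function.
F(y) = -5*log(4*y**2 + 5/2)/3 is an antiderivative of f.
Check: d/dy[-5*log(4*y**2 + 5/2)/3] = -80*y/(24*y**2 + 15) = f(y).
F(5/2) = -5*log(55/2)/3; F(0) = -5*log(5/2)/3.
Integral = F(5/2) - F(0) = -5*log(55/2)/3 + 5*log(5/2)/3.

Antiderivative: F(y) = -5*log(4*y**2 + 5/2)/3; value = -5*log(55/2)/3 + 5*log(5/2)/3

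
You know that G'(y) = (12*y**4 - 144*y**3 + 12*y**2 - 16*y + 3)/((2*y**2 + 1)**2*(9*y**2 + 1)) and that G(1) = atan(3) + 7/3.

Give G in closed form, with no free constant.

G(y) = atan(3*y) + 1 + 4/(2*y**2 + 1)

Any candidate G(y) must reproduce the stated G'(y) exactly.
A general antiderivative is atan(3*y) + 4/(2*y**2 + 1) + C.
The condition gives C = atan(3) + 7/3 - (atan(3) + 4/3) = 1.
So G(y) = atan(3*y) + 1 + 4/(2*y**2 + 1).
Check: d/dy[atan(3*y) + 1 + 4/(2*y**2 + 1)] = (12*y**4 - 144*y**3 + 12*y**2 - 16*y + 3)/(36*y**6 + 40*y**4 + 13*y**2 + 1), which equals G'(y).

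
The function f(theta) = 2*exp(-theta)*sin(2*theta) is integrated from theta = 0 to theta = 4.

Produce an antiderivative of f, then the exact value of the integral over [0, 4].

Check any antiderivative F(theta) by computing F'(theta) and comparing it with f(theta).
F(theta) = -2*exp(-theta)*sin(2*theta)/5 - 4*exp(-theta)*cos(2*theta)/5 is an antiderivative of f.
Check: d/dtheta[-2*exp(-theta)*sin(2*theta)/5 - 4*exp(-theta)*cos(2*theta)/5] = 2*exp(-theta)*sin(2*theta) = f(theta).
F(4) = -2*exp(-4)*sin(8)/5 - 4*exp(-4)*cos(8)/5; F(0) = -4/5.
Integral = F(4) - F(0) = -2*exp(-4)*sin(8)/5 - 4*exp(-4)*cos(8)/5 + 4/5.

Antiderivative: F(theta) = -2*exp(-theta)*sin(2*theta)/5 - 4*exp(-theta)*cos(2*theta)/5; value = -2*exp(-4)*sin(8)/5 - 4*exp(-4)*cos(8)/5 + 4/5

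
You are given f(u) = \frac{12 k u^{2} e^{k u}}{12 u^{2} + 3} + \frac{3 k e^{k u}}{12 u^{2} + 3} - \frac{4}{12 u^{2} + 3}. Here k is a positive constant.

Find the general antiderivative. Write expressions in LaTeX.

The integrand splits into summands that can be handled one at a time.
Check: d/du[- \frac{- 3 e^{k u} + 2 \operatorname{atan}{\left(2 u \right)}}{3}] = \frac{12 k u^{2} e^{k u} + 3 k e^{k u} - 4}{12 u^{2} + 3}, which equals f(u).

F(u) = - \frac{- 3 e^{k u} + 2 \operatorname{atan}{\left(2 u \right)}}{3} + C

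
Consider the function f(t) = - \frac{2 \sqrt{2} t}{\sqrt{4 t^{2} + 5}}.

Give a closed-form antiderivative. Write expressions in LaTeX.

The substitution u = 2 t^{2} + \frac{5}{2} works: f is exactly (dF/du)*(du/dt) for that inner function.
Check: d/dt[- \frac{\sqrt{2} \sqrt{4 t^{2} + 5}}{2}] = - \frac{2 \sqrt{2} t}{\sqrt{4 t^{2} + 5}} = f(t).

An antiderivative is F(t) = - \frac{\sqrt{2} \sqrt{4 t^{2} + 5}}{2}.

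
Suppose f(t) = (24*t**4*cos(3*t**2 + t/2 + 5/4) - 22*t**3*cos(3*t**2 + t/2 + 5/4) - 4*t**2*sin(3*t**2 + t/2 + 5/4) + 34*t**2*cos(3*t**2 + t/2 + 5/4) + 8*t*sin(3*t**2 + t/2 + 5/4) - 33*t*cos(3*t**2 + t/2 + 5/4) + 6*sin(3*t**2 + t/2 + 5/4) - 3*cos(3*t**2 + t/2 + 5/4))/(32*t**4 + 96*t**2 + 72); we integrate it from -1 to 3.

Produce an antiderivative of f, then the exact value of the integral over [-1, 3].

Antiderivative: F(t) = (t - 1)*sin(3*t**2 + t/2 + 5/4)/(4*(2*t**2 + 3)); value = sin(15/4)/10 + sin(119/4)/42

An antiderivative F(t) passes only if d/dt[F] lands on f(t) exactly.
F(t) = (t - 1)*sin(3*t**2 + t/2 + 5/4)/(4*(2*t**2 + 3)) is an antiderivative of f.
Check: d/dt[(t - 1)*sin(3*t**2 + t/2 + 5/4)/(4*(2*t**2 + 3))] = (24*t**4*cos(3*t**2 + t/2 + 5/4) - 22*t**3*cos(3*t**2 + t/2 + 5/4) - 4*t**2*sin(3*t**2 + t/2 + 5/4) + 34*t**2*cos(3*t**2 + t/2 + 5/4) + 8*t*sin(3*t**2 + t/2 + 5/4) - 33*t*cos(3*t**2 + t/2 + 5/4) + 6*sin(3*t**2 + t/2 + 5/4) - 3*cos(3*t**2 + t/2 + 5/4))/(32*t**4 + 96*t**2 + 72) = f(t).
F(3) = sin(119/4)/42; F(-1) = -sin(15/4)/10.
Integral = F(3) - F(-1) = sin(15/4)/10 + sin(119/4)/42.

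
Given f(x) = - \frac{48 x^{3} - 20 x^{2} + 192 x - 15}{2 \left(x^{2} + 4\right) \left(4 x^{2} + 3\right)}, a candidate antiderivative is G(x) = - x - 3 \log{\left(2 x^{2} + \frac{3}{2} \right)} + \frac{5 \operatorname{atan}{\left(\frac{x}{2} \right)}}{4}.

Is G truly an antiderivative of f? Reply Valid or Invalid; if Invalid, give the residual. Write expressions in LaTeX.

d/dx[G] = \frac{- 8 x^{4} - 48 x^{3} - 18 x^{2} - 192 x - 9}{8 x^{4} + 38 x^{2} + 24}
d/dx[G] - f(x) = -1 != 0.

Invalid: d/dx[G] - f = -1, which is not 0.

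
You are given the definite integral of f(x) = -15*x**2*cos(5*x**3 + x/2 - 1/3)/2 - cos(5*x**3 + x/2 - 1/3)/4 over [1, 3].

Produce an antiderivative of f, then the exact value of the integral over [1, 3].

Antiderivative: F(x) = -sin(5*x**3 + x/2 - 1/3)/2; value = sin(31/6)/2 - sin(817/6)/2

The substitution u = 5*x**3 + x/2 - 1/3 works: f is exactly (dF/du)*(du/dx) for that inner function.
F(x) = -sin(5*x**3 + x/2 - 1/3)/2 is an antiderivative of f.
Check: d/dx[-sin(5*x**3 + x/2 - 1/3)/2] = -15*x**2*cos(5*x**3 + x/2 - 1/3)/2 - cos(5*x**3 + x/2 - 1/3)/4 = f(x).
F(3) = -sin(817/6)/2; F(1) = -sin(31/6)/2.
Integral = F(3) - F(1) = sin(31/6)/2 - sin(817/6)/2.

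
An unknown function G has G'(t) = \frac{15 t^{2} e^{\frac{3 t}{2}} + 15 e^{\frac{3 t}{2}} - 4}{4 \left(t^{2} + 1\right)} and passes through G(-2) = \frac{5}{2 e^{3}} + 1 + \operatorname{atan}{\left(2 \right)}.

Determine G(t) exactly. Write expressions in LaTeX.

Differentiate the proposed G(t) back; it has to land on the given G'(t).
A general antiderivative is \frac{5 e^{\frac{3 t}{2}}}{2} - \operatorname{atan}{\left(t \right)} + C.
The condition gives C = \frac{5}{2 e^{3}} + 1 + \operatorname{atan}{\left(2 \right)} - (\frac{5}{2 e^{3}} + \operatorname{atan}{\left(2 \right)}) = 1.
So G(t) = \frac{5 e^{\frac{3 t}{2}}}{2} - \operatorname{atan}{\left(t \right)} + 1.
Check: d/dt[\frac{5 e^{\frac{3 t}{2}}}{2} - \operatorname{atan}{\left(t \right)} + 1] = \frac{15 t^{2} e^{\frac{3 t}{2}} + 15 e^{\frac{3 t}{2}} - 4}{4 t^{2} + 4}, which equals G'(t).

G(t) = \frac{5 e^{\frac{3 t}{2}}}{2} - \operatorname{atan}{\left(t \right)} + 1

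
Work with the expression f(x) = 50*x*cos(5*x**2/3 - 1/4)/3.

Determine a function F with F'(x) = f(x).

f matches the chain-rule pattern g'(h)*h' with inner function h(x) = 5*x**2/3 - 1/4; substituting u = h(x) collapses the integral.
Check: d/dx[5*sin(5*x**2/3 - 1/4)] = 50*x*cos(5*x**2/3 - 1/4)/3 = f(x).

An antiderivative is F(x) = 5*sin(5*x**2/3 - 1/4).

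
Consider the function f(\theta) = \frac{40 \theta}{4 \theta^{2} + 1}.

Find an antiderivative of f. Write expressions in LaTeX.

f matches the chain-rule pattern g'(h)*h' with inner function h(\theta) = 2 \theta^{2} + \frac{1}{2}; substituting u = h(\theta) collapses the integral.
Check: d/d\theta[5 \log{\left(2 \theta^{2} + \frac{1}{2} \right)}] = \frac{40 \theta}{4 \theta^{2} + 1} = f(\theta).

An antiderivative is F(\theta) = 5 \log{\left(2 \theta^{2} + \frac{1}{2} \right)}.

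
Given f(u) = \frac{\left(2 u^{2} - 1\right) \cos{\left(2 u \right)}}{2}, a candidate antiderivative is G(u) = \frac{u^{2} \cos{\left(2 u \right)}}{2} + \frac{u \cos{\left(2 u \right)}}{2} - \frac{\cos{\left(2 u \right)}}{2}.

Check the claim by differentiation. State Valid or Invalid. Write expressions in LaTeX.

Invalid: d/du[G] - f = - u^{2} \sin{\left(2 u \right)} - u^{2} \cos{\left(2 u \right)} - u \sin{\left(2 u \right)} + u \cos{\left(2 u \right)} + \sin{\left(2 u \right)} + \cos{\left(2 u \right)}, which is not 0.

d/du[G] = - u^{2} \sin{\left(2 u \right)} - u \sin{\left(2 u \right)} + u \cos{\left(2 u \right)} + \sin{\left(2 u \right)} + \frac{\cos{\left(2 u \right)}}{2}
d/du[G] - f(u) = - u^{2} \sin{\left(2 u \right)} - u^{2} \cos{\left(2 u \right)} - u \sin{\left(2 u \right)} + u \cos{\left(2 u \right)} + \sin{\left(2 u \right)} + \cos{\left(2 u \right)} != 0.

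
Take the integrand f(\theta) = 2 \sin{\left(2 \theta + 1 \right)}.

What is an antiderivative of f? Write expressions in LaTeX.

An antiderivative is F(\theta) = - \cos{\left(2 \theta + 1 \right)}.

An antiderivative F(\theta) passes only if d/d\theta[F] lands on f(\theta) exactly.
Check: d/d\theta[- \cos{\left(2 \theta + 1 \right)}] = 2 \sin{\left(2 \theta + 1 \right)} = f(\theta).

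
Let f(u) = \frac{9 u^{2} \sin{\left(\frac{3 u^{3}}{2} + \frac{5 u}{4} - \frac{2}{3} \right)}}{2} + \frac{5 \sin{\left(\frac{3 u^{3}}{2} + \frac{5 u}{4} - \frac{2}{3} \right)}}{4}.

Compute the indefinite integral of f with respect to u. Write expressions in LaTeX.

F(u) = - \cos{\left(\frac{3 u^{3}}{2} + \frac{5 u}{4} - \frac{2}{3} \right)} + C

f matches the chain-rule pattern g'(h)*h' with inner function h(u) = \frac{3 u^{3}}{2} + \frac{5 u}{4} - \frac{2}{3}; substituting w = h(u) collapses the integral.
Check: d/du[- \cos{\left(\frac{3 u^{3}}{2} + \frac{5 u}{4} - \frac{2}{3} \right)}] = \frac{9 u^{2} \sin{\left(\frac{3 u^{3}}{2} + \frac{5 u}{4} - \frac{2}{3} \right)}}{2} + \frac{5 \sin{\left(\frac{3 u^{3}}{2} + \frac{5 u}{4} - \frac{2}{3} \right)}}{4} = f(u).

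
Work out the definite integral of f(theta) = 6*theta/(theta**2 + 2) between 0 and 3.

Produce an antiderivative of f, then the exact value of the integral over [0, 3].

Antiderivative: F(theta) = 3*log(theta**2 + 2); value = -3*log(2) + 3*log(11)

The substitution u = theta**2 + 2 works: f is exactly (dF/du)*(du/dtheta) for that inner function.
F(theta) = 3*log(theta**2 + 2) is an antiderivative of f.
Check: d/dtheta[3*log(theta**2 + 2)] = 6*theta/(theta**2 + 2) = f(theta).
F(3) = 3*log(11); F(0) = 3*log(2).
Integral = F(3) - F(0) = -3*log(2) + 3*log(11).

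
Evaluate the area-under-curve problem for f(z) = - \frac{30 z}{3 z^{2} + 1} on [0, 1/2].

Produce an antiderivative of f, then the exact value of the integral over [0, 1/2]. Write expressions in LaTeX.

Antiderivative: F(z) = - 5 \log{\left(2 z^{2} + \frac{2}{3} \right)}; value = 5 \log{\left(\frac{2}{3} \right)} - 5 \log{\left(\frac{7}{6} \right)}

The substitution u = 2 z^{2} + \frac{2}{3} works: f is exactly (dF/du)*(du/dz) for that inner function.
F(z) = - 5 \log{\left(2 z^{2} + \frac{2}{3} \right)} is an antiderivative of f.
Check: d/dz[- 5 \log{\left(2 z^{2} + \frac{2}{3} \right)}] = - \frac{30 z}{3 z^{2} + 1} = f(z).
F(1/2) = - 5 \log{\left(\frac{7}{6} \right)}; F(0) = - 5 \log{\left(\frac{2}{3} \right)}.
Integral = F(1/2) - F(0) = 5 \log{\left(\frac{2}{3} \right)} - 5 \log{\left(\frac{7}{6} \right)}.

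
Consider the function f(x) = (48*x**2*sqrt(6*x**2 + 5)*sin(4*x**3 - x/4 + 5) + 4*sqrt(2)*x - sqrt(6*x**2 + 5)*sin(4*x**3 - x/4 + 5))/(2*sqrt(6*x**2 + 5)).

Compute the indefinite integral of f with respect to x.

F(x) = (sqrt(2)*sqrt(6*x**2 + 5) - 6*cos(4*x**3 - x/4 + 5))/3 + C

Since d/dx undoes antidifferentiation here, F'(x) = f(x) is required of F(x).
Check: d/dx[(sqrt(2)*sqrt(6*x**2 + 5) - 6*cos(4*x**3 - x/4 + 5))/3] = (48*x**2*sqrt(6*x**2 + 5)*sin(4*x**3 - x/4 + 5) + 4*sqrt(2)*x - sqrt(6*x**2 + 5)*sin(4*x**3 - x/4 + 5))/(2*sqrt(6*x**2 + 5)) = f(x).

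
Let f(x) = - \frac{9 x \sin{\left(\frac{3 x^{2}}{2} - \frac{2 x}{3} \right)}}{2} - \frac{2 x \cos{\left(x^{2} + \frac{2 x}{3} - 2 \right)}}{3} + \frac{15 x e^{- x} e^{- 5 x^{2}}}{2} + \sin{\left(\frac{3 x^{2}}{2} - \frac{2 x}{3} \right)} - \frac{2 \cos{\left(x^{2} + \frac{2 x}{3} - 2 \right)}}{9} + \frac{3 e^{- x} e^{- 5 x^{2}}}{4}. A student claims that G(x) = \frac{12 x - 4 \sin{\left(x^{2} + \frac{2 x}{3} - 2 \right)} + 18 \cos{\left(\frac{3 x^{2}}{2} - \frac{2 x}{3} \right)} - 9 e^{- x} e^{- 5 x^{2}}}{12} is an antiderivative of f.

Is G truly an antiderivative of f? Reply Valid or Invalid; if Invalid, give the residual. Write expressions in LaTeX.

Invalid: d/dx[G] - f = 1, which is not 0.

d/dx[G] = \frac{\left(- 162 x e^{x} e^{5 x^{2}} \sin{\left(\frac{3 x^{2}}{2} - \frac{2 x}{3} \right)} - 24 x e^{x} e^{5 x^{2}} \cos{\left(x^{2} + \frac{2 x}{3} - 2 \right)} + 270 x + 36 e^{x} e^{5 x^{2}} \sin{\left(\frac{3 x^{2}}{2} - \frac{2 x}{3} \right)} - 8 e^{x} e^{5 x^{2}} \cos{\left(x^{2} + \frac{2 x}{3} - 2 \right)} + 36 e^{x} e^{5 x^{2}} + 27\right) e^{- x} e^{- 5 x^{2}}}{36}
d/dx[G] - f(x) = 1 != 0.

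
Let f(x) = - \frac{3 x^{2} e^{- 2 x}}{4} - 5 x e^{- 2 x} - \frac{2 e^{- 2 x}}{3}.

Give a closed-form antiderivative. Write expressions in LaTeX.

An antiderivative is F(x) = \frac{\left(18 x^{2} + 138 x + 85\right) e^{- 2 x}}{48}.

f has the shape u'v + uv' for u = \frac{3 x^{2}}{8} + \frac{23 x}{8} + \frac{85}{48} and v = e^{- 2 x} — it is the derivative of the product u*v.
Check: d/dx[\frac{\left(18 x^{2} + 138 x + 85\right) e^{- 2 x}}{48}] = \frac{\left(- 9 x^{2} - 60 x - 8\right) e^{- 2 x}}{12}, which equals f(x).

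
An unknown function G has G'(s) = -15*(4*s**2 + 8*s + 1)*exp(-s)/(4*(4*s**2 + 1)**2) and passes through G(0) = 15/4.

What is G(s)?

Recognize the product-rule pattern: G'(s) = u'v + uv' with u = 15/(8*(2*s**2 + 1/2)), v = exp(-s), so integration by parts undoes it.
A general antiderivative is 15*exp(-s)/(8*(2*s**2 + 1/2)) + C.
The condition gives C = 15/4 - (15/4) = 0.
So G(s) = 15/(16*s**2*exp(s) + 4*exp(s)).
Check: d/ds[15/(16*s**2*exp(s) + 4*exp(s))] = (-60*s**2 - 120*s - 15)/(64*s**4*exp(s) + 32*s**2*exp(s) + 4*exp(s)), which equals G'(s).

G(s) = 15/(16*s**2*exp(s) + 4*exp(s))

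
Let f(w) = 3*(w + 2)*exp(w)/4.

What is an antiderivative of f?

An antiderivative is F(w) = 3*w*exp(w)/4 + 3*exp(w)/4.

Recognize the product-rule pattern: f = u'v + uv' with u = 3*w/4 + 3/4, v = exp(w), so integration by parts undoes it.
Check: d/dw[3*w*exp(w)/4 + 3*exp(w)/4] = 3*w*exp(w)/4 + 3*exp(w)/2, which equals f(w).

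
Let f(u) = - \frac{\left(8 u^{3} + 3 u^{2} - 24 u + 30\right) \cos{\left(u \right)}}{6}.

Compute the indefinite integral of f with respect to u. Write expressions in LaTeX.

F(u) = - \frac{4 u^{3} \sin{\left(u \right)}}{3} - \frac{u^{2} \sin{\left(u \right)}}{2} - 4 u^{2} \cos{\left(u \right)} + 12 u \sin{\left(u \right)} - u \cos{\left(u \right)} - 4 \sin{\left(u \right)} + 12 \cos{\left(u \right)} + C

Recover f(u) by differentiating a candidate F(u); any mismatch rules it out.
Check: d/du[- \frac{4 u^{3} \sin{\left(u \right)}}{3} - \frac{u^{2} \sin{\left(u \right)}}{2} - 4 u^{2} \cos{\left(u \right)} + 12 u \sin{\left(u \right)} - u \cos{\left(u \right)} - 4 \sin{\left(u \right)} + 12 \cos{\left(u \right)}] = - \frac{4 u^{3} \cos{\left(u \right)}}{3} - \frac{u^{2} \cos{\left(u \right)}}{2} + 4 u \cos{\left(u \right)} - 5 \cos{\left(u \right)}, which equals f(u).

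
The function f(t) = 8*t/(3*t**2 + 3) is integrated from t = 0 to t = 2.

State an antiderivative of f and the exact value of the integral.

The substitution u = 3*t**2/2 + 3/2 works: f is exactly (dF/du)*(du/dt) for that inner function.
F(t) = 4*log(3*t**2/2 + 3/2)/3 is an antiderivative of f.
Check: d/dt[4*log(3*t**2/2 + 3/2)/3] = 8*t/(3*t**2 + 3) = f(t).
F(2) = 4*log(15/2)/3; F(0) = 4*log(3/2)/3.
Integral = F(2) - F(0) = -4*log(3/2)/3 + 4*log(15/2)/3.

Antiderivative: F(t) = 4*log(3*t**2/2 + 3/2)/3; value = -4*log(3/2)/3 + 4*log(15/2)/3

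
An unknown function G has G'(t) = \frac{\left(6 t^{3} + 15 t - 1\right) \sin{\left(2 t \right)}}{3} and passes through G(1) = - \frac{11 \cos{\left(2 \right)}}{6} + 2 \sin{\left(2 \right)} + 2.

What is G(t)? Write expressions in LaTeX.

G(t) = - t^{3} \cos{\left(2 t \right)} + \frac{3 t^{2} \sin{\left(2 t \right)}}{2} - t \cos{\left(2 t \right)} + \frac{\sin{\left(2 t \right)}}{2} + \frac{\cos{\left(2 t \right)}}{6} + 2

Recover the given G'(t) by differentiating a candidate G(t); any mismatch rules it out.
A general antiderivative is - t^{3} \cos{\left(2 t \right)} + \frac{3 t^{2} \sin{\left(2 t \right)}}{2} - t \cos{\left(2 t \right)} + \frac{\sin{\left(2 t \right)}}{2} + \frac{\cos{\left(2 t \right)}}{6} + C.
The condition gives C = - \frac{11 \cos{\left(2 \right)}}{6} + 2 \sin{\left(2 \right)} + 2 - (- \frac{11 \cos{\left(2 \right)}}{6} + 2 \sin{\left(2 \right)}) = 2.
So G(t) = - t^{3} \cos{\left(2 t \right)} + \frac{3 t^{2} \sin{\left(2 t \right)}}{2} - t \cos{\left(2 t \right)} + \frac{\sin{\left(2 t \right)}}{2} + \frac{\cos{\left(2 t \right)}}{6} + 2.
Check: d/dt[- t^{3} \cos{\left(2 t \right)} + \frac{3 t^{2} \sin{\left(2 t \right)}}{2} - t \cos{\left(2 t \right)} + \frac{\sin{\left(2 t \right)}}{2} + \frac{\cos{\left(2 t \right)}}{6} + 2] = 2 t^{3} \sin{\left(2 t \right)} + 5 t \sin{\left(2 t \right)} - \frac{\sin{\left(2 t \right)}}{3}, which equals G'(t).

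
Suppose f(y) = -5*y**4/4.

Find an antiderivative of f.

An antiderivative is F(y) = -y**5/4.

Recover f(y) by differentiating a candidate F(y); any mismatch rules it out.
Check: d/dy[-y**5/4] = -5*y**4/4 = f(y).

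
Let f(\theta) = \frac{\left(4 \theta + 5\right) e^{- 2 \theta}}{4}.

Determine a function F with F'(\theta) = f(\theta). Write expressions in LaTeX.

An antiderivative is F(\theta) = \frac{\left(- 4 \theta - 7\right) e^{- 2 \theta}}{8}.

Recognize the product-rule pattern: f = u'v + uv' with u = - \frac{\theta}{2} - \frac{7}{8}, v = e^{- 2 \theta}, so integration by parts undoes it.
Check: d/d\theta[\frac{\left(- 4 \theta - 7\right) e^{- 2 \theta}}{8}] = \frac{\left(4 \theta + 5\right) e^{- 2 \theta}}{4} = f(\theta).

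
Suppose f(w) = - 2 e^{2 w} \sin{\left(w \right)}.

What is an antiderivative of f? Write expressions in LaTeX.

An antiderivative is F(w) = - \frac{4 e^{2 w} \sin{\left(w \right)}}{5} + \frac{2 e^{2 w} \cos{\left(w \right)}}{5}.

A first test for any F(w): its w-derivative must equal f(w) identically.
Check: d/dw[- \frac{4 e^{2 w} \sin{\left(w \right)}}{5} + \frac{2 e^{2 w} \cos{\left(w \right)}}{5}] = - 2 e^{2 w} \sin{\left(w \right)} = f(w).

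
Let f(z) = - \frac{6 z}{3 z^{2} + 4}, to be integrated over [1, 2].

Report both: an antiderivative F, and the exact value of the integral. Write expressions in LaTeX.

Antiderivative: F(z) = - \log{\left(\frac{z^{2}}{2} + \frac{2}{3} \right)}; value = - \log{\left(\frac{8}{3} \right)} + \log{\left(\frac{7}{6} \right)}

f matches the chain-rule pattern g'(h)*h' with inner function h(z) = \frac{z^{2}}{2} + \frac{2}{3}; substituting u = h(z) collapses the integral.
F(z) = - \log{\left(\frac{z^{2}}{2} + \frac{2}{3} \right)} is an antiderivative of f.
Check: d/dz[- \log{\left(\frac{z^{2}}{2} + \frac{2}{3} \right)}] = - \frac{6 z}{3 z^{2} + 4} = f(z).
F(2) = - \log{\left(\frac{8}{3} \right)}; F(1) = - \log{\left(\frac{7}{6} \right)}.
Integral = F(2) - F(1) = - \log{\left(\frac{8}{3} \right)} + \log{\left(\frac{7}{6} \right)}.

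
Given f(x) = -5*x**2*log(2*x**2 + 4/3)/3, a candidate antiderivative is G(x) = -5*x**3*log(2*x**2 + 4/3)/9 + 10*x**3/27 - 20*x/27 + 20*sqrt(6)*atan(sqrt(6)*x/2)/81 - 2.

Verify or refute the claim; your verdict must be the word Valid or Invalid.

Valid. The derivative of G reproduces f.

d/dx[G] = -5*x**2*log(x**2 + 2/3)/3 - 5*x**2*log(2)/3
This equals f(x) exactly, so the claim holds.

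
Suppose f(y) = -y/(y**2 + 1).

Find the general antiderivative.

f matches the chain-rule pattern g'(h)*h' with inner function h(y) = y**2 + 1; substituting u = h(y) collapses the integral.
Check: d/dy[-log(y**2 + 1)/2] = -y/(y**2 + 1) = f(y).

F(y) = -log(y**2 + 1)/2 + C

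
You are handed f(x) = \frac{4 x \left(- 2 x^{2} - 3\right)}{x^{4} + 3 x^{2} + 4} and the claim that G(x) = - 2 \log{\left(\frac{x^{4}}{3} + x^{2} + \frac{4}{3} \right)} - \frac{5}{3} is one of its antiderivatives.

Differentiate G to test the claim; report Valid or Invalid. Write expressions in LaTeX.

d/dx[G] = \frac{- 8 x^{3} - 12 x}{x^{4} + 3 x^{2} + 4}
This equals f(x) exactly, so the claim holds.

Valid. The derivative of G reproduces f.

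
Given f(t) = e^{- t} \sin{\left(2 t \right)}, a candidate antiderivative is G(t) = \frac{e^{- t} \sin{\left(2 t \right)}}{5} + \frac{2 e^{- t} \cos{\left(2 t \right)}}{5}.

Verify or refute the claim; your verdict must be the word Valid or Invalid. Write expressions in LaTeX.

Invalid: d/dt[G] - f = - 2 e^{- t} \sin{\left(2 t \right)}, which is not 0.

d/dt[G] = - e^{- t} \sin{\left(2 t \right)}
d/dt[G] - f(t) = - 2 e^{- t} \sin{\left(2 t \right)} != 0.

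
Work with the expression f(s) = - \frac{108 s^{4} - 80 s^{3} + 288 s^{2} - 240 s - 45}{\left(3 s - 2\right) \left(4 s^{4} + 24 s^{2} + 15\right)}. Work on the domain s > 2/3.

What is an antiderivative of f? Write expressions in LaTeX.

An antiderivative is F(s) = \log{\left(3 s - 2 \right)} - \frac{5 \log{\left(\frac{2 s^{4}}{3} + 4 s^{2} + \frac{5}{2} \right)}}{2}.

Since d/ds undoes antidifferentiation here, F'(s) = f(s) is required of F(s).
Check: d/ds[\log{\left(3 s - 2 \right)} - \frac{5 \log{\left(\frac{2 s^{4}}{3} + 4 s^{2} + \frac{5}{2} \right)}}{2}] = \frac{- 108 s^{4} + 80 s^{3} - 288 s^{2} + 240 s + 45}{12 s^{5} - 8 s^{4} + 72 s^{3} - 48 s^{2} + 45 s - 30}, which equals f(s).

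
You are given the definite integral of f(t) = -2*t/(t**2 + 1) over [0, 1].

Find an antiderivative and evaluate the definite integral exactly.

f matches the chain-rule pattern g'(h)*h' with inner function h(t) = 2*t**2 + 2; substituting u = h(t) collapses the integral.
F(t) = -log(2*t**2 + 2) is an antiderivative of f.
Check: d/dt[-log(2*t**2 + 2)] = -2*t/(t**2 + 1) = f(t).
F(1) = -log(4); F(0) = -log(2).
Integral = F(1) - F(0) = -log(4) + log(2).

Antiderivative: F(t) = -log(2*t**2 + 2); value = -log(4) + log(2)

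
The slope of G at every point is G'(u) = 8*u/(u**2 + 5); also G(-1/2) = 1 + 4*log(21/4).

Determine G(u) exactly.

The substitution w = u**2 + 5 works: G'(u) is exactly (dG/dw)*(dw/du) for that inner function.
A general antiderivative is 4*log(u**2 + 5) + C.
The condition gives C = 1 + 4*log(21/4) - (4*log(21/4)) = 1.
So G(u) = 4*log(u**2 + 5) + 1.
Check: d/du[4*log(u**2 + 5) + 1] = 8*u/(u**2 + 5) = G'(u).

G(u) = 4*log(u**2 + 5) + 1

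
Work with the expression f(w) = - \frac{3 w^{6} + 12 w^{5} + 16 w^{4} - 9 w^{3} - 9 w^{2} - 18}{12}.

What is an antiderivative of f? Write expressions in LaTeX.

Differentiate the proposed F(w) back; it has to land on f(w) exactly.
Check: d/dw[- \frac{w \left(60 w^{6} + 280 w^{5} + 448 w^{4} - 315 w^{3} - 420 w^{2} - 2520\right)}{1680}] = - \frac{w^{6}}{4} - w^{5} - \frac{4 w^{4}}{3} + \frac{3 w^{3}}{4} + \frac{3 w^{2}}{4} + \frac{3}{2}, which equals f(w).

An antiderivative is F(w) = - \frac{w \left(60 w^{6} + 280 w^{5} + 448 w^{4} - 315 w^{3} - 420 w^{2} - 2520\right)}{1680}.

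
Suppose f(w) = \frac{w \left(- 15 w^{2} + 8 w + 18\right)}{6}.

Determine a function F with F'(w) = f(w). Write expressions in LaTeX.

Recover f(w) by differentiating a candidate F(w); any mismatch rules it out.
Check: d/dw[- \frac{5 w^{4}}{8} + \frac{4 w^{3}}{9} + \frac{3 w^{2}}{2}] = - \frac{5 w^{3}}{2} + \frac{4 w^{2}}{3} + 3 w, which equals f(w).

An antiderivative is F(w) = - \frac{5 w^{4}}{8} + \frac{4 w^{3}}{9} + \frac{3 w^{2}}{2}.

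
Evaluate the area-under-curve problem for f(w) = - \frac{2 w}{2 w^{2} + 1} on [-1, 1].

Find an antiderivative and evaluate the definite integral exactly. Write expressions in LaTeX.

Antiderivative: F(w) = - \frac{\log{\left(2 w^{2} + 1 \right)}}{2}; value = 0

f matches the chain-rule pattern g'(h)*h' with inner function h(w) = 4 w^{2} + 2; substituting u = h(w) collapses the integral.
F(w) = - \frac{\log{\left(2 w^{2} + 1 \right)}}{2} is an antiderivative of f.
Check: d/dw[- \frac{\log{\left(2 w^{2} + 1 \right)}}{2}] = - \frac{2 w}{2 w^{2} + 1} = f(w).
F(1) = - \frac{\log{\left(3 \right)}}{2}; F(-1) = - \frac{\log{\left(3 \right)}}{2}.
Integral = F(1) - F(-1) = 0.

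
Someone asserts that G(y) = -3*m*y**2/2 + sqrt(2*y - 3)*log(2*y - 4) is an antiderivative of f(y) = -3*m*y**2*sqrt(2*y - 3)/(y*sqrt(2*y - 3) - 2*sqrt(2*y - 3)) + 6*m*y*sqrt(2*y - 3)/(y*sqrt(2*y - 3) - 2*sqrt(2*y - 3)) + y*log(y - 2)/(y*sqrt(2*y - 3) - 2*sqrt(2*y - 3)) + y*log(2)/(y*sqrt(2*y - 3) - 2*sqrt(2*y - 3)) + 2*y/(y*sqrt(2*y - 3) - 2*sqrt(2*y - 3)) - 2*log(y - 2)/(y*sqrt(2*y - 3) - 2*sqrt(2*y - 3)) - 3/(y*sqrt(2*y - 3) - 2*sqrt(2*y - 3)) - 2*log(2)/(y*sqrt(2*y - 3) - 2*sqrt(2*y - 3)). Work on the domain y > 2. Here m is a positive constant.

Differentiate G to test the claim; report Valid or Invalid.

d/dy[G] = (-3*m*y**2*sqrt(2*y - 3) + 6*m*y*sqrt(2*y - 3) + y*log(y - 2) + y*log(2) + 2*y - 2*log(y - 2) - 3 - 2*log(2))/(y*sqrt(2*y - 3) - 2*sqrt(2*y - 3))
This equals f(y) exactly, so the claim holds.

Valid - the claim checks out under differentiation.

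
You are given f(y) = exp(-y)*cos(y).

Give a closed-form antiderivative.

An antiderivative is F(y) = (sin(y) - cos(y))*exp(-y)/2.

Differentiate the proposed F(y) back; it has to land on f(y) exactly.
Check: d/dy[(sin(y) - cos(y))*exp(-y)/2] = exp(-y)*cos(y) = f(y).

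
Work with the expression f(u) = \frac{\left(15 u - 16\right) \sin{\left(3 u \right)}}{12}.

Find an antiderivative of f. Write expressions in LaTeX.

A first test for any F(u): its u-derivative must equal f(u) identically.
Check: d/du[- \frac{15 u \cos{\left(3 u \right)} - 5 \sin{\left(3 u \right)} - 16 \cos{\left(3 u \right)}}{36}] = \frac{5 u \sin{\left(3 u \right)}}{4} - \frac{4 \sin{\left(3 u \right)}}{3}, which equals f(u).

An antiderivative is F(u) = - \frac{15 u \cos{\left(3 u \right)} - 5 \sin{\left(3 u \right)} - 16 \cos{\left(3 u \right)}}{36}.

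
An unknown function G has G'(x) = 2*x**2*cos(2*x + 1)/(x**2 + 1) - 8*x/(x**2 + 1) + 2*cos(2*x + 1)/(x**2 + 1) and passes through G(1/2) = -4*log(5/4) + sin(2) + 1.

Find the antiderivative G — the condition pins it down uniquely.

The integrand splits into summands that can be handled one at a time.
A general antiderivative is -4*log(x**2 + 1) + sin(2*x + 1) + C.
The condition gives C = -4*log(5/4) + sin(2) + 1 - (-4*log(5/4) + sin(2)) = 1.
So G(x) = -4*log(x**2 + 1) + sin(2*x + 1) + 1.
Check: d/dx[-4*log(x**2 + 1) + sin(2*x + 1) + 1] = (2*x**2*cos(2*x + 1) - 8*x + 2*cos(2*x + 1))/(x**2 + 1), which equals G'(x).

G(x) = -4*log(x**2 + 1) + sin(2*x + 1) + 1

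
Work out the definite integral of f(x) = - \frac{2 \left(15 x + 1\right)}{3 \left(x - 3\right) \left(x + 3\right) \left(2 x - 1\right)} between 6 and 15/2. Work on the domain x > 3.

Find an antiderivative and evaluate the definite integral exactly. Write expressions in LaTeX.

Factor the denominator (3 \left(x - 3\right) \left(x + 3\right) \left(2 x - 1\right)) and decompose: f = \frac{68}{105 \left(2 x - 1\right)} + \frac{44}{63 \left(x + 3\right)} - \frac{46}{45 \left(x - 3\right)}; each piece integrates to a log, atan, or power term.
F(x) = - \frac{46 \log{\left(x - 3 \right)}}{45} + \frac{34 \log{\left(x - \frac{1}{2} \right)}}{105} + \frac{44 \log{\left(x + 3 \right)}}{63} is an antiderivative of f.
Check: d/dx[- \frac{46 \log{\left(x - 3 \right)}}{45} + \frac{34 \log{\left(x - \frac{1}{2} \right)}}{105} + \frac{44 \log{\left(x + 3 \right)}}{63}] = \frac{- 30 x - 2}{6 x^{3} - 3 x^{2} - 54 x + 27}, which equals f(x).
F(15/2) = - \frac{46 \log{\left(\frac{9}{2} \right)}}{45} + \frac{34 \log{\left(7 \right)}}{105} + \frac{44 \log{\left(\frac{21}{2} \right)}}{63}; F(6) = - \frac{46 \log{\left(3 \right)}}{45} + \frac{34 \log{\left(\frac{11}{2} \right)}}{105} + \frac{44 \log{\left(9 \right)}}{63}.
Integral = F(15/2) - F(6) = - \frac{46 \log{\left(\frac{9}{2} \right)}}{45} - \frac{44 \log{\left(9 \right)}}{63} - \frac{34 \log{\left(\frac{11}{2} \right)}}{105} + \frac{34 \log{\left(7 \right)}}{105} + \frac{46 \log{\left(3 \right)}}{45} + \frac{44 \log{\left(\frac{21}{2} \right)}}{63}.

Antiderivative: F(x) = - \frac{46 \log{\left(x - 3 \right)}}{45} + \frac{34 \log{\left(x - \frac{1}{2} \right)}}{105} + \frac{44 \log{\left(x + 3 \right)}}{63}; value = - \frac{46 \log{\left(\frac{9}{2} \right)}}{45} - \frac{44 \log{\left(9 \right)}}{63} - \frac{34 \log{\left(\frac{11}{2} \right)}}{105} + \frac{34 \log{\left(7 \right)}}{105} + \frac{46 \log{\left(3 \right)}}{45} + \frac{44 \log{\left(\frac{21}{2} \right)}}{63}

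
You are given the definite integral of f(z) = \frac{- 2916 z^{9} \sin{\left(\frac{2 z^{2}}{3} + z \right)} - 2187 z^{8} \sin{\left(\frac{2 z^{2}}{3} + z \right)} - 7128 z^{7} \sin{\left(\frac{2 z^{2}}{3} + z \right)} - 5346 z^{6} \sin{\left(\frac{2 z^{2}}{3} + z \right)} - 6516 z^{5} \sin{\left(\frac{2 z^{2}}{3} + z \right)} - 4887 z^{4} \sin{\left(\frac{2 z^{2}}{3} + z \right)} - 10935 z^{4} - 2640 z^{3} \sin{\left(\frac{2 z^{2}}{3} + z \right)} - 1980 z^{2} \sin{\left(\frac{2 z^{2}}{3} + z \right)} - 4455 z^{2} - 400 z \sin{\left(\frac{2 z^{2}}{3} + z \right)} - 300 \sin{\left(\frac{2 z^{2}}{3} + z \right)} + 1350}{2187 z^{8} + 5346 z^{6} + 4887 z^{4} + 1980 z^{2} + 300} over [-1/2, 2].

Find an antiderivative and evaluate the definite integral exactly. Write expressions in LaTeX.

Since d/dz undoes antidifferentiation here, F'(z) = f(z) is required of F(z).
F(z) = \frac{15 z}{2 \left(\frac{3 z^{2}}{2} + 1\right) \left(3 z^{2} + \frac{5}{3}\right)} + \cos{\left(\frac{2 z^{2}}{3} + z \right)} is an antiderivative of f.
Check: d/dz[\frac{15 z}{2 \left(\frac{3 z^{2}}{2} + 1\right) \left(3 z^{2} + \frac{5}{3}\right)} + \cos{\left(\frac{2 z^{2}}{3} + z \right)}] = \frac{- 2916 z^{9} \sin{\left(\frac{2 z^{2}}{3} + z \right)} - 2187 z^{8} \sin{\left(\frac{2 z^{2}}{3} + z \right)} - 7128 z^{7} \sin{\left(\frac{2 z^{2}}{3} + z \right)} - 5346 z^{6} \sin{\left(\frac{2 z^{2}}{3} + z \right)} - 6516 z^{5} \sin{\left(\frac{2 z^{2}}{3} + z \right)} - 4887 z^{4} \sin{\left(\frac{2 z^{2}}{3} + z \right)} - 10935 z^{4} - 2640 z^{3} \sin{\left(\frac{2 z^{2}}{3} + z \right)} - 1980 z^{2} \sin{\left(\frac{2 z^{2}}{3} + z \right)} - 4455 z^{2} - 400 z \sin{\left(\frac{2 z^{2}}{3} + z \right)} - 300 \sin{\left(\frac{2 z^{2}}{3} + z \right)} + 1350}{2187 z^{8} + 5346 z^{6} + 4887 z^{4} + 1980 z^{2} + 300} = f(z).
F(2) = \cos{\left(\frac{14}{3} \right)} + \frac{45}{287}; F(-1/2) = - \frac{360}{319} + \cos{\left(\frac{1}{3} \right)}.
Integral = F(2) - F(-1/2) = - \cos{\left(\frac{1}{3} \right)} + \cos{\left(\frac{14}{3} \right)} + \frac{117675}{91553}.

Antiderivative: F(z) = \frac{15 z}{2 \left(\frac{3 z^{2}}{2} + 1\right) \left(3 z^{2} + \frac{5}{3}\right)} + \cos{\left(\frac{2 z^{2}}{3} + z \right)}; value = - \cos{\left(\frac{1}{3} \right)} + \cos{\left(\frac{14}{3} \right)} + \frac{117675}{91553}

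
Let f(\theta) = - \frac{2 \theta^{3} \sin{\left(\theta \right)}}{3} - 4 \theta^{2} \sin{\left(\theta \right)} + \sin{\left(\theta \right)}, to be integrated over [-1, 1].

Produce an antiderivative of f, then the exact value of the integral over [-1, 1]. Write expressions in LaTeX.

Integrate term by term and add the pieces.
F(\theta) = \frac{2 \theta^{3} \cos{\left(\theta \right)}}{3} - 2 \theta^{2} \sin{\left(\theta \right)} + 4 \theta^{2} \cos{\left(\theta \right)} - 8 \theta \sin{\left(\theta \right)} - 4 \theta \cos{\left(\theta \right)} + 4 \sin{\left(\theta \right)} - 9 \cos{\left(\theta \right)} is an antiderivative of f.
Check: d/d\theta[\frac{2 \theta^{3} \cos{\left(\theta \right)}}{3} - 2 \theta^{2} \sin{\left(\theta \right)} + 4 \theta^{2} \cos{\left(\theta \right)} - 8 \theta \sin{\left(\theta \right)} - 4 \theta \cos{\left(\theta \right)} + 4 \sin{\left(\theta \right)} - 9 \cos{\left(\theta \right)}] = - \frac{2 \theta^{3} \sin{\left(\theta \right)}}{3} - 4 \theta^{2} \sin{\left(\theta \right)} + \sin{\left(\theta \right)} = f(\theta).
F(1) = - 6 \sin{\left(1 \right)} - \frac{25 \cos{\left(1 \right)}}{3}; F(-1) = - 10 \sin{\left(1 \right)} - \frac{5 \cos{\left(1 \right)}}{3}.
Integral = F(1) - F(-1) = - \frac{20 \cos{\left(1 \right)}}{3} + 4 \sin{\left(1 \right)}.

Antiderivative: F(\theta) = \frac{2 \theta^{3} \cos{\left(\theta \right)}}{3} - 2 \theta^{2} \sin{\left(\theta \right)} + 4 \theta^{2} \cos{\left(\theta \right)} - 8 \theta \sin{\left(\theta \right)} - 4 \theta \cos{\left(\theta \right)} + 4 \sin{\left(\theta \right)} - 9 \cos{\left(\theta \right)}; value = - \frac{20 \cos{\left(1 \right)}}{3} + 4 \sin{\left(1 \right)}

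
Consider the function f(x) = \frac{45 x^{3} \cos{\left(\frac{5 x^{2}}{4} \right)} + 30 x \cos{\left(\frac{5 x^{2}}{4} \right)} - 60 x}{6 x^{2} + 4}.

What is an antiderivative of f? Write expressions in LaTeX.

An antiderivative is F(x) = - 5 \log{\left(3 x^{2} + 2 \right)} + 3 \sin{\left(\frac{5 x^{2}}{4} \right)}.

Whatever form F(x) takes, F'(x) = f(x) is non-negotiable.
Check: d/dx[- 5 \log{\left(3 x^{2} + 2 \right)} + 3 \sin{\left(\frac{5 x^{2}}{4} \right)}] = \frac{45 x^{3} \cos{\left(\frac{5 x^{2}}{4} \right)} + 30 x \cos{\left(\frac{5 x^{2}}{4} \right)} - 60 x}{6 x^{2} + 4} = f(x).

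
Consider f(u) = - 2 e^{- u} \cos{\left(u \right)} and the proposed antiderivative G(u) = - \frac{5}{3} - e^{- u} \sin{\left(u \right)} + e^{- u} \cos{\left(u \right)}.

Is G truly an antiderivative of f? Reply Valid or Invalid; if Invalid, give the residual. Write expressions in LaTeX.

Valid: G'(u) = f(u).

d/du[G] = - 2 e^{- u} \cos{\left(u \right)}
This equals f(u) exactly, so the claim holds.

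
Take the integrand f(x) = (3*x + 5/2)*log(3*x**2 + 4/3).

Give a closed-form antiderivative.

A candidate is checked by its d/dx: the result must match f(x).
Check: d/dx[(9*x**2*log(3*x**2 + 4/3) - 9*x**2 + 15*x*log(3*x**2 + 4/3) - 30*x + 4*log(x**2 + 4/9) + 20*atan(3*x/2))/6] = 3*x*log(3*x**2 + 4/3) + 5*log(3*x**2 + 4/3)/2, which equals f(x).

An antiderivative is F(x) = (9*x**2*log(3*x**2 + 4/3) - 9*x**2 + 15*x*log(3*x**2 + 4/3) - 30*x + 4*log(x**2 + 4/9) + 20*atan(3*x/2))/6.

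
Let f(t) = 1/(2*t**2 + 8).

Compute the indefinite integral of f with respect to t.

F(t) = atan(t/2)/4 + C

Whatever form F(t) takes, F'(t) = f(t) is non-negotiable.
Check: d/dt[atan(t/2)/4] = 1/(2*t**2 + 8) = f(t).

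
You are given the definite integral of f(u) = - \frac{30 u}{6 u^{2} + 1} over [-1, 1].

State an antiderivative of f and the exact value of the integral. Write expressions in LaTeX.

Antiderivative: F(u) = - \frac{5 \log{\left(3 u^{2} + \frac{1}{2} \right)}}{2}; value = 0

f matches the chain-rule pattern g'(h)*h' with inner function h(u) = 3 u^{2} + \frac{1}{2}; substituting w = h(u) collapses the integral.
F(u) = - \frac{5 \log{\left(3 u^{2} + \frac{1}{2} \right)}}{2} is an antiderivative of f.
Check: d/du[- \frac{5 \log{\left(3 u^{2} + \frac{1}{2} \right)}}{2}] = - \frac{30 u}{6 u^{2} + 1} = f(u).
F(1) = - \frac{5 \log{\left(\frac{7}{2} \right)}}{2}; F(-1) = - \frac{5 \log{\left(\frac{7}{2} \right)}}{2}.
Integral = F(1) - F(-1) = 0.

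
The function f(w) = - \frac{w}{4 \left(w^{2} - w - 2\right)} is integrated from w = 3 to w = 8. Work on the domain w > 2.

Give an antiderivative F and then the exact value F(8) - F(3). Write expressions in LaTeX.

Factor the denominator (4 \left(w - 2\right) \left(w + 1\right)) and decompose: f = - \frac{1}{12 \left(w + 1\right)} - \frac{1}{6 \left(w - 2\right)}; each piece integrates to a log, atan, or power term.
F(w) = - \frac{2 \log{\left(w - 2 \right)} + \log{\left(w + 1 \right)}}{12} is an antiderivative of f.
Check: d/dw[- \frac{2 \log{\left(w - 2 \right)} + \log{\left(w + 1 \right)}}{12}] = - \frac{w}{4 w^{2} - 4 w - 8}, which equals f(w).
F(8) = - \frac{\log{\left(6 \right)}}{6} - \frac{\log{\left(9 \right)}}{12}; F(3) = - \frac{\log{\left(4 \right)}}{12}.
Integral = F(8) - F(3) = - \frac{\log{\left(6 \right)}}{6} - \frac{\log{\left(9 \right)}}{12} + \frac{\log{\left(4 \right)}}{12}.

Antiderivative: F(w) = - \frac{2 \log{\left(w - 2 \right)} + \log{\left(w + 1 \right)}}{12}; value = - \frac{\log{\left(6 \right)}}{6} - \frac{\log{\left(9 \right)}}{12} + \frac{\log{\left(4 \right)}}{12}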